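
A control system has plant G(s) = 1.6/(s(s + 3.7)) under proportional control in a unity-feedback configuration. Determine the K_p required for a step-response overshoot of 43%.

From %OS = 100·exp(−πζ/√(1−ζ²)) = 43%, ζ = −ln(0.43)/√(π²+ln²(0.43)) = 0.2594.
Characteristic equation s² + 3.7s + 1.6K_p = 0 gives ζ = 3.7/(2√(1.6K_p)).
Setting ζ = 0.2594: √(1.6K_p) = 3.7/(2·0.2594) = 7.131, so K_p = 50.85/1.6 = 31.8.

K_p = 31.8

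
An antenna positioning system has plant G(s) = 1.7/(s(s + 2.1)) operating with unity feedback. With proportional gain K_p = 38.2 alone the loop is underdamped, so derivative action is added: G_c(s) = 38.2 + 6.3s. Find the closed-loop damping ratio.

Forward path: (38.2 + 6.3s)·1.7/(s(s+2.1)). The closed-loop characteristic equation is s² + (2.1 + 1.7·6.3)s + 1.7·38.2 = 0.
That is s² + 12.81s + 64.94 = 0, so ω_n = 8.059 rad/s and ζ = 12.81/(2·8.059) = 0.7948.

ζ = 0.795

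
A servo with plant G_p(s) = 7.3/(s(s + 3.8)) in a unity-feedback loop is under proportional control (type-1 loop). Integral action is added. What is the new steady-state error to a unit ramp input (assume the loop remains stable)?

0

The integrator raises the loop to type 2, so K_v → ∞ and e_ss to a ramp is zero.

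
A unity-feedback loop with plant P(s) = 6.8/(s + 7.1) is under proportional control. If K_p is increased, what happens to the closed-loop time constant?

The closed-loop bandwidth 7.1+K_p·6.8 grows with K_p, so τ shrinks.

decrease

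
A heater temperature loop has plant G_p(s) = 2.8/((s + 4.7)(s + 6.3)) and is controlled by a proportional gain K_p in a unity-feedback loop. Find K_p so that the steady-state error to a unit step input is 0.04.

For a type-0 loop with proportional control, e_ss = 1/(1 + K_p·G_p(0)).
G_p(0) = 0.09456. Require 1/(1 + K_p·0.09456) = 0.04, so 1 + 0.09456·K_p = 25.
K_p = (25 − 1)/0.09456 = 254.

K_p = 254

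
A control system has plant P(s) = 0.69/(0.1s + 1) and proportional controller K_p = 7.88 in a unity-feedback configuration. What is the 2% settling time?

T_s ≈ 0.0621 s

Closed loop: T(s) = K_p·P/(1+K_p·P) = 5.437/(0.1s + 1 + 5.437), with pole at s = −(1 + 5.437)/0.1 = −64.37.
τ = 1/64.37 = 0.01553 s, so 2% settling time ≈ 4τ = 0.0621 s.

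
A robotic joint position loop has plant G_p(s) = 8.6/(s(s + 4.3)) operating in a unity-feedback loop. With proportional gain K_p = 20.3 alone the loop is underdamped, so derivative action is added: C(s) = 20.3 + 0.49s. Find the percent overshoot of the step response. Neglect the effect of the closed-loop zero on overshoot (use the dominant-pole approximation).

34.3%

Forward path: (20.3 + 0.49s)·8.6/(s(s+4.3)). The closed-loop characteristic equation is s² + (4.3 + 8.6·0.49)s + 8.6·20.3 = 0.
That is s² + 8.514s + 174.6 = 0, so ω_n = 13.21 rad/s and ζ = 8.514/(2·13.21) = 0.3222.
%OS = 100·exp(−πζ/√(1−ζ²)) = 34.3%.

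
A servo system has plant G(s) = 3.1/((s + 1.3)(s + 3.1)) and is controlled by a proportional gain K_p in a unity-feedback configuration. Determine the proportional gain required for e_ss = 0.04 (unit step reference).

K_p = 31.2

For a type-0 loop with proportional control, e_ss = 1/(1 + K_p·G(0)).
G(0) = 0.7692. Require 1/(1 + K_p·0.7692) = 0.04, so 1 + 0.7692·K_p = 25.
K_p = (25 − 1)/0.7692 = 31.2.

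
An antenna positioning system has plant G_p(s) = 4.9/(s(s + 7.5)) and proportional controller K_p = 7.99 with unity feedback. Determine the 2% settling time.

T_s ≈ 1.07 s

From 1 + K_pG_p(s) = 0: s² + 7.5s + 39.15 = 0 ⇒ ω_n = 6.257, ζ = 0.5993.
2% settling time T_s ≈ 4/(ζω_n) = 4/3.75 = 1.07 s.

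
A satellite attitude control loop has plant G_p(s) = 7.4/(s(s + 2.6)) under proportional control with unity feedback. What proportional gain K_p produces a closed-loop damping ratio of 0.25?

K_p = 3.65

Closed-loop characteristic equation: s² + 2.6s + K_p·7.4 = 0.
So ω_n = √(7.4K_p) and 2ζω_n = 2.6, giving ζ = 2.6/(2√(7.4K_p)).
Setting ζ = 0.25: √(7.4K_p) = 2.6/(2·0.25) = 5.2, so K_p = 27.04/7.4 = 3.65.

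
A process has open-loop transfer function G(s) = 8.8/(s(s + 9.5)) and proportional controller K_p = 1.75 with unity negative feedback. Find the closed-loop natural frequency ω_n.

1 + K_p·G(s) = 0 gives s² + 9.5s + 15.4 = 0.
Matching s² + 2ζω_n s + ω_n²: ω_n = √15.4 = 3.924 rad/s and 2ζω_n = 9.5, so ζ = 9.5/(2·3.924) = 1.21.

ω_n = 3.92 rad/s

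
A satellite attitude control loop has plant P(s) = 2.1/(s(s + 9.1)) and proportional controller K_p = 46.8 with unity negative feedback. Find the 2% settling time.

T_s ≈ 0.879 s

Closed-loop characteristic equation: s² + 9.1s + 98.28 = 0, so ω_n = 9.914 rad/s and ζ = 9.1/(2·9.914) = 0.459.
2% settling time T_s ≈ 4/(ζω_n) = 4/4.55 = 0.879 s.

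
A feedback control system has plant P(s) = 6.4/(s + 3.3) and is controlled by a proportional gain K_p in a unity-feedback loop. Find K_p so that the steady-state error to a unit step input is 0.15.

K_p = 2.92

Steady-state error for a unit step on this type-0 loop is 1/(1 + K_p·P(0)).
P(0) = 1.939. Require 1/(1 + K_p·1.939) = 0.15, so 1 + 1.939·K_p = 6.667.
K_p = (6.667 − 1)/1.939 = 2.92.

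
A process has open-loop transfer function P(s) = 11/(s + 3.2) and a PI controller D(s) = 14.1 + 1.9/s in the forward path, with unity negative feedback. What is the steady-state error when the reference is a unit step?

The open loop D(s)P(s) has a pole at the origin (type 1), so the static position error constant is infinite and e_ss = 1/(1+∞) = 0.

0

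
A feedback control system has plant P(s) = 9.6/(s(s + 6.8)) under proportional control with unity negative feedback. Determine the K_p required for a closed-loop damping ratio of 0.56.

Closed-loop characteristic equation: s² + 6.8s + K_p·9.6 = 0.
So ω_n = √(9.6K_p) and 2ζω_n = 6.8, giving ζ = 6.8/(2√(9.6K_p)).
Setting ζ = 0.56: √(9.6K_p) = 6.8/(2·0.56) = 6.071, so K_p = 36.86/9.6 = 3.84.

K_p = 3.84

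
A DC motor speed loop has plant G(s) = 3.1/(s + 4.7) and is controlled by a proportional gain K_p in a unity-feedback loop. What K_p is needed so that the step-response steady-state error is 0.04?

The loop is type 0, so e_ss(step) = 1/(1 + K_pos) with K_pos = K_p·G(0).
G(0) = 0.6596. Require 1/(1 + K_p·0.6596) = 0.04, so 1 + 0.6596·K_p = 25.
K_p = (25 − 1)/0.6596 = 36.4.

K_p = 36.4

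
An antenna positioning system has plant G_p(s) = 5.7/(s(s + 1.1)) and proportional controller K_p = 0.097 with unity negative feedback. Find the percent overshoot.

The closed-loop denominator s² + 1.1s + 0.5529 gives ω_n = √0.5529 = 0.7436 and ζ = 1.1/(2ω_n) = 0.7397.
%OS = 100·exp(−πζ/√(1−ζ²)) = 100·exp(−π·0.7397/√0.4529) = 3.17%.

3.17%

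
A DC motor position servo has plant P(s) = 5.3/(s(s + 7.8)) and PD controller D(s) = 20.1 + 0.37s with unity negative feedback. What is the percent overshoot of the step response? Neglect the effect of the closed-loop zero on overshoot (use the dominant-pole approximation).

18.5%

Forward path: (20.1 + 0.37s)·5.3/(s(s+7.8)). The closed-loop characteristic equation is s² + (7.8 + 5.3·0.37)s + 5.3·20.1 = 0.
That is s² + 9.761s + 106.5 = 0, so ω_n = 10.32 rad/s and ζ = 9.761/(2·10.32) = 0.4729.
%OS = 100·exp(−πζ/√(1−ζ²)) = 18.5%.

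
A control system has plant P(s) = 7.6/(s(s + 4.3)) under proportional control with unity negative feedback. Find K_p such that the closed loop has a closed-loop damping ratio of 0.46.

K_p = 2.87

Closed-loop characteristic equation: s² + 4.3s + K_p·7.6 = 0.
So ω_n = √(7.6K_p) and 2ζω_n = 4.3, giving ζ = 4.3/(2√(7.6K_p)).
Setting ζ = 0.46: √(7.6K_p) = 4.3/(2·0.46) = 4.674, so K_p = 21.85/7.6 = 2.87.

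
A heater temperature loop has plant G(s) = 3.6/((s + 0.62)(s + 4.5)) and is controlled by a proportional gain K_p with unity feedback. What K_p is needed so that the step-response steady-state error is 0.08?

The loop is type 0, so e_ss(step) = 1/(1 + K_pos) with K_pos = K_p·G(0).
G(0) = 1.29. Require 1/(1 + K_p·1.29) = 0.08, so 1 + 1.29·K_p = 12.5.
K_p = (12.5 − 1)/1.29 = 8.91.

K_p = 8.91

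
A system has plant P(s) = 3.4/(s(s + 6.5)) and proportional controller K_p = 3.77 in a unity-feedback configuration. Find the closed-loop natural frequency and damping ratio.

With unity feedback the closed-loop characteristic equation is s² + 6.5s + 3.77·3.4 = s² + 6.5s + 12.82 = 0.
Matching s² + 2ζω_n s + ω_n²: ω_n = √12.82 = 3.58 rad/s and 2ζω_n = 6.5, so ζ = 6.5/(2·3.58) = 0.908.

ω_n = 3.58 rad/s, ζ = 0.908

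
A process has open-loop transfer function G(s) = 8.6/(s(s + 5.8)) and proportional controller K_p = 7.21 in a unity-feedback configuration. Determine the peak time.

Closed-loop characteristic equation: s² + 5.8s + 62.01 = 0, so ω_n = 7.874 rad/s and ζ = 5.8/(2·7.874) = 0.3683.
Damped frequency ω_d = ω_n√(1−ζ²) = 7.321 rad/s, so peak time T_p = π/ω_d = 0.429 s.

T_p = 0.429 s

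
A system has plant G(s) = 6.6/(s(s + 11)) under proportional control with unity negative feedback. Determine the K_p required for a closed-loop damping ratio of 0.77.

K_p = 7.73

Closed-loop characteristic equation: s² + 11s + K_p·6.6 = 0.
So ω_n = √(6.6K_p) and 2ζω_n = 11, giving ζ = 11/(2√(6.6K_p)).
Setting ζ = 0.77: √(6.6K_p) = 11/(2·0.77) = 7.143, so K_p = 51.02/6.6 = 7.73.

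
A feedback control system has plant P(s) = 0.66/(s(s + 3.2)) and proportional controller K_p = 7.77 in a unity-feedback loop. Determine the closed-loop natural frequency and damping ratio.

ω_n = 2.26 rad/s, ζ = 0.707

1 + K_p·P(s) = 0 gives s² + 3.2s + 5.128 = 0.
So ω_n² = 5.128 ⇒ ω_n = 2.265 rad/s, and ζ = 3.2/(2ω_n) = 0.707.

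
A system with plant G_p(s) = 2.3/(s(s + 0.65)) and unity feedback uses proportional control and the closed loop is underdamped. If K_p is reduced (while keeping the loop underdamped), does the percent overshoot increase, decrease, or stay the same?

ζ = 0.65/(2√(2.3K_p)) rises as K_p falls; higher damping means less overshoot.

decrease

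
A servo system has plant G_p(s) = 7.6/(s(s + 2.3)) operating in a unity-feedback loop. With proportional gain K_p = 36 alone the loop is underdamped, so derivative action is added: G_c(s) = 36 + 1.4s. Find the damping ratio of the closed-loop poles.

Forward path: (36 + 1.4s)·7.6/(s(s+2.3)). The closed-loop characteristic equation is s² + (2.3 + 7.6·1.4)s + 7.6·36 = 0.
That is s² + 12.94s + 273.6 = 0, so ω_n = 16.54 rad/s and ζ = 12.94/(2·16.54) = 0.3912.

ζ = 0.391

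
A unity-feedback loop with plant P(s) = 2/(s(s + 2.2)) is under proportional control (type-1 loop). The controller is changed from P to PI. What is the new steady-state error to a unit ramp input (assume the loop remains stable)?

0

The integrator raises the loop to type 2, so K_v → ∞ and e_ss to a ramp is zero.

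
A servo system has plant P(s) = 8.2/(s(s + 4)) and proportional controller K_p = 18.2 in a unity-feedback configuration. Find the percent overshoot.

59.4%

From 1 + K_pP(s) = 0: s² + 4s + 149.2 = 0 ⇒ ω_n = 12.22, ζ = 0.1637.
%OS = 100·exp(−πζ/√(1−ζ²)) = 100·exp(−π·0.1637/√0.9732) = 59.4%.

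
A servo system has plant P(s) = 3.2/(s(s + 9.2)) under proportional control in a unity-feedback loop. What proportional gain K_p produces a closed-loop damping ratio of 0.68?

K_p = 14.3

Closed-loop characteristic equation: s² + 9.2s + K_p·3.2 = 0.
So ω_n = √(3.2K_p) and 2ζω_n = 9.2, giving ζ = 9.2/(2√(3.2K_p)).
Setting ζ = 0.68: √(3.2K_p) = 9.2/(2·0.68) = 6.765, so K_p = 45.76/3.2 = 14.3.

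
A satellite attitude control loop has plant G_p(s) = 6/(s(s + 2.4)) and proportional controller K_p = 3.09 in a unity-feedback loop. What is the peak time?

Closed-loop characteristic equation: s² + 2.4s + 18.54 = 0, so ω_n = 4.306 rad/s and ζ = 2.4/(2·4.306) = 0.2787.
Damped frequency ω_d = ω_n√(1−ζ²) = 4.135 rad/s, so peak time T_p = π/ω_d = 0.76 s.

T_p = 0.76 s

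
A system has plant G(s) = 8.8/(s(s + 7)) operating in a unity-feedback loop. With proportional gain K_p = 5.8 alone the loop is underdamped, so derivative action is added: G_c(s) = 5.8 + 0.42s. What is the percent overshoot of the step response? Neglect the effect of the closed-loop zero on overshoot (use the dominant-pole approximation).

Forward path: (5.8 + 0.42s)·8.8/(s(s+7)). The closed-loop characteristic equation is s² + (7 + 8.8·0.42)s + 8.8·5.8 = 0.
That is s² + 10.7s + 51.04 = 0, so ω_n = 7.144 rad/s and ζ = 10.7/(2·7.144) = 0.7486.
%OS = 100·exp(−πζ/√(1−ζ²)) = 2.88%.

2.88%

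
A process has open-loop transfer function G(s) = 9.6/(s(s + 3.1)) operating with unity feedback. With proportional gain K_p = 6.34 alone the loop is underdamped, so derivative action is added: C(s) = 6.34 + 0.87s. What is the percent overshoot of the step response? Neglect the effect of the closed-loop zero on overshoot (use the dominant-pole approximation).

3.35%

Forward path: (6.34 + 0.87s)·9.6/(s(s+3.1)). The closed-loop characteristic equation is s² + (3.1 + 9.6·0.87)s + 9.6·6.34 = 0.
That is s² + 11.45s + 60.86 = 0, so ω_n = 7.802 rad/s and ζ = 11.45/(2·7.802) = 0.734.
%OS = 100·exp(−πζ/√(1−ζ²)) = 3.35%.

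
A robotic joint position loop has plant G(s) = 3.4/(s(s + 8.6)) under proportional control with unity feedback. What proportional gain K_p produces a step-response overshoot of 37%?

From %OS = 100·exp(−πζ/√(1−ζ²)) = 37%, ζ = −ln(0.37)/√(π²+ln²(0.37)) = 0.3017.
Characteristic equation s² + 8.6s + 3.4K_p = 0 gives ζ = 8.6/(2√(3.4K_p)).
Setting ζ = 0.3017: √(3.4K_p) = 8.6/(2·0.3017) = 14.25, so K_p = 203.1/3.4 = 59.7.

K_p = 59.7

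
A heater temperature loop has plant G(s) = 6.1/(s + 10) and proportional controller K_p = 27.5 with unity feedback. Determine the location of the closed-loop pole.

Closed-loop transfer function: T(s) = K_p·G(s)/(1 + K_p·G(s)) = 167.8/(s + 10 + 167.8) = 167.8/(s + 177.8).
The closed-loop pole is at s = −177.8.

s = -177.8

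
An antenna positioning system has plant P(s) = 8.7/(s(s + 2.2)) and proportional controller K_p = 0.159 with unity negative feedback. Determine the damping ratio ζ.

ζ = 0.935

With unity feedback the closed-loop characteristic equation is s² + 2.2s + 0.159·8.7 = s² + 2.2s + 1.383 = 0.
Matching s² + 2ζω_n s + ω_n²: ω_n = √1.383 = 1.176 rad/s and 2ζω_n = 2.2, so ζ = 2.2/(2·1.176) = 0.935.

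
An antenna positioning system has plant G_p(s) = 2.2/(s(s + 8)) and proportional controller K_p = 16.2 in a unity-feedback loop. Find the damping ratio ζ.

ζ = 0.67

With unity feedback the closed-loop characteristic equation is s² + 8s + 16.2·2.2 = s² + 8s + 35.64 = 0.
Matching s² + 2ζω_n s + ω_n²: ω_n = √35.64 = 5.97 rad/s and 2ζω_n = 8, so ζ = 8/(2·5.97) = 0.67.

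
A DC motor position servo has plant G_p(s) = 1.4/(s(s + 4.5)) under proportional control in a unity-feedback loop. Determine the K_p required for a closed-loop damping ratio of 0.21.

Closed-loop characteristic equation: s² + 4.5s + K_p·1.4 = 0.
So ω_n = √(1.4K_p) and 2ζω_n = 4.5, giving ζ = 4.5/(2√(1.4K_p)).
Setting ζ = 0.21: √(1.4K_p) = 4.5/(2·0.21) = 10.71, so K_p = 114.8/1.4 = 82.

K_p = 82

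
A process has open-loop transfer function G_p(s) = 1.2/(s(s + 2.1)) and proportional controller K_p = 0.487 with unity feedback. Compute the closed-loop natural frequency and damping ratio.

ω_n = 0.764 rad/s, ζ = 1.37

1 + K_p·G_p(s) = 0 gives s² + 2.1s + 0.5844 = 0.
So ω_n² = 0.5844 ⇒ ω_n = 0.7645 rad/s, and ζ = 2.1/(2ω_n) = 1.37.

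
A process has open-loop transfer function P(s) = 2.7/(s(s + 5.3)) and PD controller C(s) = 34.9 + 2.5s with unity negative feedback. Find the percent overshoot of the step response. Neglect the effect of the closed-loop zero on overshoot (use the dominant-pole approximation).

Forward path: (34.9 + 2.5s)·2.7/(s(s+5.3)). The closed-loop characteristic equation is s² + (5.3 + 2.7·2.5)s + 2.7·34.9 = 0.
That is s² + 12.05s + 94.23 = 0, so ω_n = 9.707 rad/s and ζ = 12.05/(2·9.707) = 0.6207.
%OS = 100·exp(−πζ/√(1−ζ²)) = 8.32%.

8.32%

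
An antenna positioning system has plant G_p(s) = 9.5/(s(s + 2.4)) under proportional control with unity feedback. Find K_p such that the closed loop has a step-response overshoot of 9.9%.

From %OS = 100·exp(−πζ/√(1−ζ²)) = 9.9%, ζ = −ln(0.099)/√(π²+ln²(0.099)) = 0.5928.
Characteristic equation s² + 2.4s + 9.5K_p = 0 gives ζ = 2.4/(2√(9.5K_p)).
Setting ζ = 0.5928: √(9.5K_p) = 2.4/(2·0.5928) = 2.024, so K_p = 4.097/9.5 = 0.431.

K_p = 0.431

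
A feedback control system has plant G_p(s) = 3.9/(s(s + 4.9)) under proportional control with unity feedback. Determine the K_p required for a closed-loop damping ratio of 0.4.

Closed-loop characteristic equation: s² + 4.9s + K_p·3.9 = 0.
So ω_n = √(3.9K_p) and 2ζω_n = 4.9, giving ζ = 4.9/(2√(3.9K_p)).
Setting ζ = 0.4: √(3.9K_p) = 4.9/(2·0.4) = 6.125, so K_p = 37.52/3.9 = 9.62.

K_p = 9.62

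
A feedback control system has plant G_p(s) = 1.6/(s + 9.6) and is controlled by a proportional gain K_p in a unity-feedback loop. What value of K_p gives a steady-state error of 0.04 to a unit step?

For a type-0 loop with proportional control, e_ss = 1/(1 + K_p·G_p(0)).
G_p(0) = 0.1667. Require 1/(1 + K_p·0.1667) = 0.04, so 1 + 0.1667·K_p = 25.
K_p = (25 − 1)/0.1667 = 144.

K_p = 144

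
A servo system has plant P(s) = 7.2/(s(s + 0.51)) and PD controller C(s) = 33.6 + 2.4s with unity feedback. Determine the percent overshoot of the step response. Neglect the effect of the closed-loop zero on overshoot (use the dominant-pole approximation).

11.2%

Forward path: (33.6 + 2.4s)·7.2/(s(s+0.51)). The closed-loop characteristic equation is s² + (0.51 + 7.2·2.4)s + 7.2·33.6 = 0.
That is s² + 17.79s + 241.9 = 0, so ω_n = 15.55 rad/s and ζ = 17.79/(2·15.55) = 0.5719.
%OS = 100·exp(−πζ/√(1−ζ²)) = 11.2%.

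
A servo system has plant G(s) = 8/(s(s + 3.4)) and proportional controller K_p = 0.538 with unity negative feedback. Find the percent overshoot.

The closed-loop denominator s² + 3.4s + 4.304 gives ω_n = √4.304 = 2.075 and ζ = 3.4/(2ω_n) = 0.8194.
%OS = 100·exp(−πζ/√(1−ζ²)) = 100·exp(−π·0.8194/√0.3285) = 1.12%.

1.12%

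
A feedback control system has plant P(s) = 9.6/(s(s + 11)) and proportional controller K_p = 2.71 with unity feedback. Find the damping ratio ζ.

ζ = 1.08

The closed-loop denominator is s(s+11) + 2.71·9.6 = s² + 11s + 26.02.
So ω_n² = 26.02 ⇒ ω_n = 5.101 rad/s, and ζ = 11/(2ω_n) = 1.08.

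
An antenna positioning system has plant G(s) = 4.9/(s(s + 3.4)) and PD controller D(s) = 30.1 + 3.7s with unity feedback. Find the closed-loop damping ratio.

Forward path: (30.1 + 3.7s)·4.9/(s(s+3.4)). The closed-loop characteristic equation is s² + (3.4 + 4.9·3.7)s + 4.9·30.1 = 0.
That is s² + 21.53s + 147.5 = 0, so ω_n = 12.14 rad/s and ζ = 21.53/(2·12.14) = 0.8864.

ζ = 0.886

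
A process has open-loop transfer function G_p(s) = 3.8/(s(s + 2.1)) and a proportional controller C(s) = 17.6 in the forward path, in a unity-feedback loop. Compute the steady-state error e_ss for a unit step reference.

The open loop C(s)G_p(s) has a pole at the origin (type 1), so the static position error constant is infinite and e_ss = 1/(1+∞) = 0.

0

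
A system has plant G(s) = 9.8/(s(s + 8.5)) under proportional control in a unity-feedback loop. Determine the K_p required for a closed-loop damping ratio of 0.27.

Closed-loop characteristic equation: s² + 8.5s + K_p·9.8 = 0.
So ω_n = √(9.8K_p) and 2ζω_n = 8.5, giving ζ = 8.5/(2√(9.8K_p)).
Setting ζ = 0.27: √(9.8K_p) = 8.5/(2·0.27) = 15.74, so K_p = 247.8/9.8 = 25.3.

K_p = 25.3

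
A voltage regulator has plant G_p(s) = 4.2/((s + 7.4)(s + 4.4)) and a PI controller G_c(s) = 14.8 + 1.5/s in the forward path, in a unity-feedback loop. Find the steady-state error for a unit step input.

0

The open loop G_c(s)G_p(s) has a pole at the origin (type 1), so the static position error constant is infinite and e_ss = 1/(1+∞) = 0.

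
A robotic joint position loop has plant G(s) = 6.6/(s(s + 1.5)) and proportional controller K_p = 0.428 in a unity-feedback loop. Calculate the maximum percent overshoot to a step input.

20.9%

From 1 + K_pG(s) = 0: s² + 1.5s + 2.825 = 0 ⇒ ω_n = 1.681, ζ = 0.4462.
%OS = 100·exp(−πζ/√(1−ζ²)) = 100·exp(−π·0.4462/√0.8009) = 20.9%.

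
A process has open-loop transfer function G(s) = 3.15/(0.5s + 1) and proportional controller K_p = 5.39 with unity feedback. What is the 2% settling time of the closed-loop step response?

Closed loop: T(s) = K_p·G/(1+K_p·G) = 16.98/(0.5s + 1 + 16.98), with pole at s = −(1 + 16.98)/0.5 = −35.96.
τ = 1/35.96 = 0.02781 s, so 2% settling time ≈ 4τ = 0.111 s.

T_s ≈ 0.111 s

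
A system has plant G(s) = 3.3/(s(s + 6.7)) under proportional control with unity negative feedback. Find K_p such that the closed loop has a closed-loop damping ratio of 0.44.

K_p = 17.6

Closed-loop characteristic equation: s² + 6.7s + K_p·3.3 = 0.
So ω_n = √(3.3K_p) and 2ζω_n = 6.7, giving ζ = 6.7/(2√(3.3K_p)).
Setting ζ = 0.44: √(3.3K_p) = 6.7/(2·0.44) = 7.614, so K_p = 57.97/3.3 = 17.6.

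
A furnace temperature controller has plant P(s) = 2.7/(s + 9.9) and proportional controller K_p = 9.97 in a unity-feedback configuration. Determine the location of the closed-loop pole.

s = -36.82

Closed-loop transfer function: T(s) = K_p·P(s)/(1 + K_p·P(s)) = 26.92/(s + 9.9 + 26.92) = 26.92/(s + 36.82).
The closed-loop pole is at s = −36.82.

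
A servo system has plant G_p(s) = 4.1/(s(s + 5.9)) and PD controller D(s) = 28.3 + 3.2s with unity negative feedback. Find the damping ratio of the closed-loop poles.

Forward path: (28.3 + 3.2s)·4.1/(s(s+5.9)). The closed-loop characteristic equation is s² + (5.9 + 4.1·3.2)s + 4.1·28.3 = 0.
That is s² + 19.02s + 116 = 0, so ω_n = 10.77 rad/s and ζ = 19.02/(2·10.77) = 0.8829.

ζ = 0.883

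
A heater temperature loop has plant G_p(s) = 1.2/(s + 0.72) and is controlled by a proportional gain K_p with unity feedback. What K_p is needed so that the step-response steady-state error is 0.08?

K_p = 6.9

For a type-0 loop with proportional control, e_ss = 1/(1 + K_p·G_p(0)).
G_p(0) = 1.667. Require 1/(1 + K_p·1.667) = 0.08, so 1 + 1.667·K_p = 12.5.
K_p = (12.5 − 1)/1.667 = 6.9.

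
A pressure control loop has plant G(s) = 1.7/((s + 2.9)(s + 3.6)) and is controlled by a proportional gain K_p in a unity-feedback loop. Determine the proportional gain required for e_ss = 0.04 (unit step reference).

The loop is type 0, so e_ss(step) = 1/(1 + K_pos) with K_pos = K_p·G(0).
G(0) = 0.1628. Require 1/(1 + K_p·0.1628) = 0.04, so 1 + 0.1628·K_p = 25.
K_p = (25 − 1)/0.1628 = 147.

K_p = 147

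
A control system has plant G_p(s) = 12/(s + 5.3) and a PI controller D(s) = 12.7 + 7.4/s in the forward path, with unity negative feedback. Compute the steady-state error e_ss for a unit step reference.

0

The open loop D(s)G_p(s) has a pole at the origin (type 1), so the static position error constant is infinite and e_ss = 1/(1+∞) = 0.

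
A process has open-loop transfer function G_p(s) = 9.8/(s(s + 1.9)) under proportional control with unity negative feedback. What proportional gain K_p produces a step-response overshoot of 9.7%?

K_p = 0.259

From %OS = 100·exp(−πζ/√(1−ζ²)) = 9.7%, ζ = −ln(0.097)/√(π²+ln²(0.097)) = 0.5962.
Characteristic equation s² + 1.9s + 9.8K_p = 0 gives ζ = 1.9/(2√(9.8K_p)).
Setting ζ = 0.5962: √(9.8K_p) = 1.9/(2·0.5962) = 1.593, so K_p = 2.539/9.8 = 0.259.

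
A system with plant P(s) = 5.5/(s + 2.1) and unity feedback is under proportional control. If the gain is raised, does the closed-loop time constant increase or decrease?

decrease

Closed-loop pole is at s = −(2.1+K_p·5.5); larger K_p moves it further left, so τ = 1/(2.1+K_p·5.5) decreases.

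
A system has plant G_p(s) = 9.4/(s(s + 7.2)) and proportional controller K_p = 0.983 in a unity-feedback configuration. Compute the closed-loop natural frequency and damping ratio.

ω_n = 3.04 rad/s, ζ = 1.18

The closed-loop denominator is s(s+7.2) + 0.983·9.4 = s² + 7.2s + 9.24.
Matching s² + 2ζω_n s + ω_n²: ω_n = √9.24 = 3.04 rad/s and 2ζω_n = 7.2, so ζ = 7.2/(2·3.04) = 1.18.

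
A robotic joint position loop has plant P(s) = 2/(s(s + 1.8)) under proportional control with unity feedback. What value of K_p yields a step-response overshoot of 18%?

K_p = 1.76

From %OS = 100·exp(−πζ/√(1−ζ²)) = 18%, ζ = −ln(0.18)/√(π²+ln²(0.18)) = 0.4791.
Characteristic equation s² + 1.8s + 2K_p = 0 gives ζ = 1.8/(2√(2K_p)).
Setting ζ = 0.4791: √(2K_p) = 1.8/(2·0.4791) = 1.878, so K_p = 3.529/2 = 1.76.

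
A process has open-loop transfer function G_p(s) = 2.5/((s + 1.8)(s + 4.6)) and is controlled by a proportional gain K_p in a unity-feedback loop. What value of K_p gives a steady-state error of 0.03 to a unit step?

K_p = 107

The loop is type 0, so e_ss(step) = 1/(1 + K_pos) with K_pos = K_p·G_p(0).
G_p(0) = 0.3019. Require 1/(1 + K_p·0.3019) = 0.03, so 1 + 0.3019·K_p = 33.33.
K_p = (33.33 − 1)/0.3019 = 107.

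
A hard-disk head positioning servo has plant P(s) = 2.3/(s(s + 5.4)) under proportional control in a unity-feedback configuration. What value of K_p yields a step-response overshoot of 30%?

K_p = 24.8

From %OS = 100·exp(−πζ/√(1−ζ²)) = 30%, ζ = −ln(0.3)/√(π²+ln²(0.3)) = 0.3579.
Characteristic equation s² + 5.4s + 2.3K_p = 0 gives ζ = 5.4/(2√(2.3K_p)).
Setting ζ = 0.3579: √(2.3K_p) = 5.4/(2·0.3579) = 7.545, so K_p = 56.93/2.3 = 24.8.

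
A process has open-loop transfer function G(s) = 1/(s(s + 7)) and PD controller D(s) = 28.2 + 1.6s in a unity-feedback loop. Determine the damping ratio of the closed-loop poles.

ζ = 0.81

Forward path: (28.2 + 1.6s)·1/(s(s+7)). The closed-loop characteristic equation is s² + (7 + 1·1.6)s + 1·28.2 = 0.
That is s² + 8.6s + 28.2 = 0, so ω_n = 5.31 rad/s and ζ = 8.6/(2·5.31) = 0.8097.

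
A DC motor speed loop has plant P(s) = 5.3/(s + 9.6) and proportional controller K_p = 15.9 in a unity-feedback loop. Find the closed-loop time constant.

τ = 0.0107 s

Closed-loop transfer function: T(s) = K_p·P(s)/(1 + K_p·P(s)) = 84.27/(s + 9.6 + 84.27) = 84.27/(s + 93.87).
Time constant τ = 1/93.87 = 0.0107 s.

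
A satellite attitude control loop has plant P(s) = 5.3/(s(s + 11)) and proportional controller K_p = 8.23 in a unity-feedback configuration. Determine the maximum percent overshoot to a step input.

0.886%

From 1 + K_pP(s) = 0: s² + 11s + 43.62 = 0 ⇒ ω_n = 6.604, ζ = 0.8328.
%OS = 100·exp(−πζ/√(1−ζ²)) = 100·exp(−π·0.8328/√0.3065) = 0.886%.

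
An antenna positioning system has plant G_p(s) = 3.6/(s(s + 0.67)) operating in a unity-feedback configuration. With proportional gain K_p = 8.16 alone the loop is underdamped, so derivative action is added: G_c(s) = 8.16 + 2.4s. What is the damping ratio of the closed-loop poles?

Forward path: (8.16 + 2.4s)·3.6/(s(s+0.67)). The closed-loop characteristic equation is s² + (0.67 + 3.6·2.4)s + 3.6·8.16 = 0.
That is s² + 9.31s + 29.38 = 0, so ω_n = 5.42 rad/s and ζ = 9.31/(2·5.42) = 0.8589.

ζ = 0.859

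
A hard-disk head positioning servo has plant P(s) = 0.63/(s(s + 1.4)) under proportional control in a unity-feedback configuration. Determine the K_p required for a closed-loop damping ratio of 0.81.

K_p = 1.19

Closed-loop characteristic equation: s² + 1.4s + K_p·0.63 = 0.
So ω_n = √(0.63K_p) and 2ζω_n = 1.4, giving ζ = 1.4/(2√(0.63K_p)).
Setting ζ = 0.81: √(0.63K_p) = 1.4/(2·0.81) = 0.8642, so K_p = 0.7468/0.63 = 1.19.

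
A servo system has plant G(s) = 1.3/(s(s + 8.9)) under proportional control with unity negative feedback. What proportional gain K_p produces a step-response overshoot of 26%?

From %OS = 100·exp(−πζ/√(1−ζ²)) = 26%, ζ = −ln(0.26)/√(π²+ln²(0.26)) = 0.3941.
Characteristic equation s² + 8.9s + 1.3K_p = 0 gives ζ = 8.9/(2√(1.3K_p)).
Setting ζ = 0.3941: √(1.3K_p) = 8.9/(2·0.3941) = 11.29, so K_p = 127.5/1.3 = 98.1.

K_p = 98.1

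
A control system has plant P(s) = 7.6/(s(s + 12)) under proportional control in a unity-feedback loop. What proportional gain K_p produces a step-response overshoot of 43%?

From %OS = 100·exp(−πζ/√(1−ζ²)) = 43%, ζ = −ln(0.43)/√(π²+ln²(0.43)) = 0.2594.
Characteristic equation s² + 12s + 7.6K_p = 0 gives ζ = 12/(2√(7.6K_p)).
Setting ζ = 0.2594: √(7.6K_p) = 12/(2·0.2594) = 23.13, so K_p = 534.8/7.6 = 70.4.

K_p = 70.4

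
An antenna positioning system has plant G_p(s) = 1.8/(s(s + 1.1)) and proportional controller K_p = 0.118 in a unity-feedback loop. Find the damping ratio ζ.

ζ = 1.19

1 + K_p·G_p(s) = 0 gives s² + 1.1s + 0.2124 = 0.
Matching s² + 2ζω_n s + ω_n²: ω_n = √0.2124 = 0.4609 rad/s and 2ζω_n = 1.1, so ζ = 1.1/(2·0.4609) = 1.19.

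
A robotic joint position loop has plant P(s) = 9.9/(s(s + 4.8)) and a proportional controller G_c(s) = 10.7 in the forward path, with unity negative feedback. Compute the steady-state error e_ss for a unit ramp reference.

The loop has one pole at the origin (type 1). Velocity error constant K_v = lim_{s→0} s·G_c(s)P(s) = 10.7·9.9/4.8 = 22.07.
Steady-state error to a unit ramp: e_ss = 1/K_v = 0.0453.

0.0453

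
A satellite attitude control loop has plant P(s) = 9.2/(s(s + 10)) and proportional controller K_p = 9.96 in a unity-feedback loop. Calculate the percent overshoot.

14.6%

From 1 + K_pP(s) = 0: s² + 10s + 91.63 = 0 ⇒ ω_n = 9.572, ζ = 0.5223.
%OS = 100·exp(−πζ/√(1−ζ²)) = 100·exp(−π·0.5223/√0.7272) = 14.6%.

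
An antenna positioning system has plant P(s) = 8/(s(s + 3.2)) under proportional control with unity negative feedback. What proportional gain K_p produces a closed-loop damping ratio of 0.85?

K_p = 0.443

Closed-loop characteristic equation: s² + 3.2s + K_p·8 = 0.
So ω_n = √(8K_p) and 2ζω_n = 3.2, giving ζ = 3.2/(2√(8K_p)).
Setting ζ = 0.85: √(8K_p) = 3.2/(2·0.85) = 1.882, so K_p = 3.543/8 = 0.443.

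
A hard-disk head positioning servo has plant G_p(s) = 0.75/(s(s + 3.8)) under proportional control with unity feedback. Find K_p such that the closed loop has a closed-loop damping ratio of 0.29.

Closed-loop characteristic equation: s² + 3.8s + K_p·0.75 = 0.
So ω_n = √(0.75K_p) and 2ζω_n = 3.8, giving ζ = 3.8/(2√(0.75K_p)).
Setting ζ = 0.29: √(0.75K_p) = 3.8/(2·0.29) = 6.552, so K_p = 42.93/0.75 = 57.2.

K_p = 57.2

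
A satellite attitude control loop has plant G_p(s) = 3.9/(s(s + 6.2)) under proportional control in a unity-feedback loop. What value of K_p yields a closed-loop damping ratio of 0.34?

K_p = 21.3

Closed-loop characteristic equation: s² + 6.2s + K_p·3.9 = 0.
So ω_n = √(3.9K_p) and 2ζω_n = 6.2, giving ζ = 6.2/(2√(3.9K_p)).
Setting ζ = 0.34: √(3.9K_p) = 6.2/(2·0.34) = 9.118, so K_p = 83.13/3.9 = 21.3.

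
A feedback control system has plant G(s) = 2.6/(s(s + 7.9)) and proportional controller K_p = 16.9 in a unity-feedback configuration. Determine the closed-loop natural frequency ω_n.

The closed-loop denominator is s(s+7.9) + 16.9·2.6 = s² + 7.9s + 43.94.
So ω_n² = 43.94 ⇒ ω_n = 6.629 rad/s, and ζ = 7.9/(2ω_n) = 0.596.

ω_n = 6.63 rad/s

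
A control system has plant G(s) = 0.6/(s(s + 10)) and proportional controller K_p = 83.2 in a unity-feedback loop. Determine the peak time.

T_p = 0.629 s

From 1 + K_pG(s) = 0: s² + 10s + 49.92 = 0 ⇒ ω_n = 7.065, ζ = 0.7077.
Damped frequency ω_d = ω_n√(1−ζ²) = 4.992 rad/s, so peak time T_p = π/ω_d = 0.629 s.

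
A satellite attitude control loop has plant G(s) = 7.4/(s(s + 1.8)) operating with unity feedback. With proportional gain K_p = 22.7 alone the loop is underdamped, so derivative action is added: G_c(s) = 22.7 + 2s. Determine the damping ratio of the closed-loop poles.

Forward path: (22.7 + 2s)·7.4/(s(s+1.8)). The closed-loop characteristic equation is s² + (1.8 + 7.4·2)s + 7.4·22.7 = 0.
That is s² + 16.6s + 168 = 0, so ω_n = 12.96 rad/s and ζ = 16.6/(2·12.96) = 0.6404.

ζ = 0.64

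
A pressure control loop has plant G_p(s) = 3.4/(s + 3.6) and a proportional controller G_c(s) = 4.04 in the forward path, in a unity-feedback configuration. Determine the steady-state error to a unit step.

0.208

The loop is type 0. Static position error constant K_pos = G_c(0)·G_p(0) = 4.04·0.9444 = 3.816.
Steady-state error to a unit step: e_ss = 1/(1+K_pos) = 1/4.816 = 0.208.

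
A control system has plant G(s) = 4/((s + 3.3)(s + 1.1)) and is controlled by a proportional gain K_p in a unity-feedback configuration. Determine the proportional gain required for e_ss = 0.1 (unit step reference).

K_p = 8.17

Steady-state error for a unit step on this type-0 loop is 1/(1 + K_p·G(0)).
G(0) = 1.102. Require 1/(1 + K_p·1.102) = 0.1, so 1 + 1.102·K_p = 10.
K_p = (10 − 1)/1.102 = 8.17.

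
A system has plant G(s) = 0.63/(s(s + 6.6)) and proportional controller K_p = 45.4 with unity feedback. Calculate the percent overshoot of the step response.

Closed-loop characteristic equation: s² + 6.6s + 28.6 = 0, so ω_n = 5.348 rad/s and ζ = 6.6/(2·5.348) = 0.617.
%OS = 100·exp(−πζ/√(1−ζ²)) = 100·exp(−π·0.617/√0.6193) = 8.51%.

8.51%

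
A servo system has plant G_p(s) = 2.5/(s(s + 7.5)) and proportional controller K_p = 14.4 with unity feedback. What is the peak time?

T_p = 0.671 s

From 1 + K_pG_p(s) = 0: s² + 7.5s + 36 = 0 ⇒ ω_n = 6, ζ = 0.625.
Damped frequency ω_d = ω_n√(1−ζ²) = 4.684 rad/s, so peak time T_p = π/ω_d = 0.671 s.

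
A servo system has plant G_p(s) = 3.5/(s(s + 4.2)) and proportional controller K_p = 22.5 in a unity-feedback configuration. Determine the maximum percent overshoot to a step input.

The closed-loop denominator s² + 4.2s + 78.75 gives ω_n = √78.75 = 8.874 and ζ = 4.2/(2ω_n) = 0.2366.
%OS = 100·exp(−πζ/√(1−ζ²)) = 100·exp(−π·0.2366/√0.944) = 46.5%.

46.5%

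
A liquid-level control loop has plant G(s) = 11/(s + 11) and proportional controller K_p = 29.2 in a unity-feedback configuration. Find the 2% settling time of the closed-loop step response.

Closed-loop transfer function: T(s) = K_p·G(s)/(1 + K_p·G(s)) = 321.2/(s + 11 + 321.2) = 321.2/(s + 332.2).
Time constant τ = 1/332.2 = 0.00301 s, so the 2% settling time is about 4τ = 0.012 s.

T_s ≈ 0.012 s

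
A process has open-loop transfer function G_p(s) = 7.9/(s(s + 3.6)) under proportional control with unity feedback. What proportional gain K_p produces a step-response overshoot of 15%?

From %OS = 100·exp(−πζ/√(1−ζ²)) = 15%, ζ = −ln(0.15)/√(π²+ln²(0.15)) = 0.5169.
Characteristic equation s² + 3.6s + 7.9K_p = 0 gives ζ = 3.6/(2√(7.9K_p)).
Setting ζ = 0.5169: √(7.9K_p) = 3.6/(2·0.5169) = 3.482, so K_p = 12.12/7.9 = 1.53.

K_p = 1.53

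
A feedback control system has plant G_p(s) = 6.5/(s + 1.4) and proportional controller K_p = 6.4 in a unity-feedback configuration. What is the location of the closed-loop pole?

s = -43

Closed-loop transfer function: T(s) = K_p·G_p(s)/(1 + K_p·G_p(s)) = 41.6/(s + 1.4 + 41.6) = 41.6/(s + 43).
The closed-loop pole is at s = −43.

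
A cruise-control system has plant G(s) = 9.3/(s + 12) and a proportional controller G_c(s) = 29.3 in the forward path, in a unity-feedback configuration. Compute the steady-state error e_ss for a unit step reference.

The loop is type 0. Static position error constant K_pos = G_c(0)·G(0) = 29.3·0.775 = 22.71.
Steady-state error to a unit step: e_ss = 1/(1+K_pos) = 1/23.71 = 0.0422.

0.0422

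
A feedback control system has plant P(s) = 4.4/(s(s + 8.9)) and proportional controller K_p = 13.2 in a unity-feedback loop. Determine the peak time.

Closed-loop characteristic equation: s² + 8.9s + 58.08 = 0, so ω_n = 7.621 rad/s and ζ = 8.9/(2·7.621) = 0.5839.
Damped frequency ω_d = ω_n√(1−ζ²) = 6.187 rad/s, so peak time T_p = π/ω_d = 0.508 s.

T_p = 0.508 s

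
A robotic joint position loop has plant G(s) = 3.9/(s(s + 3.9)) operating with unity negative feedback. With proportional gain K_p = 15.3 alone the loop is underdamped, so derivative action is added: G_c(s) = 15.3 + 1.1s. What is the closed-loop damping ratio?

ζ = 0.53

Forward path: (15.3 + 1.1s)·3.9/(s(s+3.9)). The closed-loop characteristic equation is s² + (3.9 + 3.9·1.1)s + 3.9·15.3 = 0.
That is s² + 8.19s + 59.67 = 0, so ω_n = 7.725 rad/s and ζ = 8.19/(2·7.725) = 0.5301.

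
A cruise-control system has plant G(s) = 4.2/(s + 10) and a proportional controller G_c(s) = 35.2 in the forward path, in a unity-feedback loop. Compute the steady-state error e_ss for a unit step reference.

The loop is type 0. Static position error constant K_pos = G_c(0)·G(0) = 35.2·0.42 = 14.78.
Steady-state error to a unit step: e_ss = 1/(1+K_pos) = 1/15.78 = 0.0634.

0.0634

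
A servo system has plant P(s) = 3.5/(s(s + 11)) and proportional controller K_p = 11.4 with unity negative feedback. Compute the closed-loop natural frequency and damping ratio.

ω_n = 6.32 rad/s, ζ = 0.871

The closed-loop denominator is s(s+11) + 11.4·3.5 = s² + 11s + 39.9.
So ω_n² = 39.9 ⇒ ω_n = 6.317 rad/s, and ζ = 11/(2ω_n) = 0.871.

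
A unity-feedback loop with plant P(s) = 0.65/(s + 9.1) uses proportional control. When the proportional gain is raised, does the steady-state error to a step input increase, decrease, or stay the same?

decrease

e_ss = 1/(1 + K_p·P(0)); a larger K_p raises the denominator, so e_ss decreases.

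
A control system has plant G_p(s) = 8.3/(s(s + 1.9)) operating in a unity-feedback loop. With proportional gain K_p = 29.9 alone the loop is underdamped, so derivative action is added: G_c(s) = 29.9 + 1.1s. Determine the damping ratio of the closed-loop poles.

ζ = 0.35

Forward path: (29.9 + 1.1s)·8.3/(s(s+1.9)). The closed-loop characteristic equation is s² + (1.9 + 8.3·1.1)s + 8.3·29.9 = 0.
That is s² + 11.03s + 248.2 = 0, so ω_n = 15.75 rad/s and ζ = 11.03/(2·15.75) = 0.3501.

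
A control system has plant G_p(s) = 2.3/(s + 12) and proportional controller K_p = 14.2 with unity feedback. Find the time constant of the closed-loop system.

τ = 0.0224 s

Closed-loop transfer function: T(s) = K_p·G_p(s)/(1 + K_p·G_p(s)) = 32.66/(s + 12 + 32.66) = 32.66/(s + 44.66).
Time constant τ = 1/44.66 = 0.0224 s.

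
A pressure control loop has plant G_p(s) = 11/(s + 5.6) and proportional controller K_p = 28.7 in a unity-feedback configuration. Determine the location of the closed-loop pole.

Closed-loop transfer function: T(s) = K_p·G_p(s)/(1 + K_p·G_p(s)) = 315.7/(s + 5.6 + 315.7) = 315.7/(s + 321.3).
The closed-loop pole is at s = −321.3.

s = -321.3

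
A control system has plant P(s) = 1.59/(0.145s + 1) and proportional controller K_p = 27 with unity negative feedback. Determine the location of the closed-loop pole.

s = -303

Closed loop: T(s) = K_p·P/(1+K_p·P) = 42.93/(0.145s + 1 + 42.93), with pole at s = −(1 + 42.93)/0.145 = −303.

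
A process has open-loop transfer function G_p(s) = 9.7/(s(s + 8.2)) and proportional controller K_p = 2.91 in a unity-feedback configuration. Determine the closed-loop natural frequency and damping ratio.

ω_n = 5.31 rad/s, ζ = 0.772

The closed-loop denominator is s(s+8.2) + 2.91·9.7 = s² + 8.2s + 28.23.
So ω_n² = 28.23 ⇒ ω_n = 5.313 rad/s, and ζ = 8.2/(2ω_n) = 0.772.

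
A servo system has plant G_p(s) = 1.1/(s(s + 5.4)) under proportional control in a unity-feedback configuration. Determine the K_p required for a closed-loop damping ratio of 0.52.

K_p = 24.5

Closed-loop characteristic equation: s² + 5.4s + K_p·1.1 = 0.
So ω_n = √(1.1K_p) and 2ζω_n = 5.4, giving ζ = 5.4/(2√(1.1K_p)).
Setting ζ = 0.52: √(1.1K_p) = 5.4/(2·0.52) = 5.192, so K_p = 26.96/1.1 = 24.5.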